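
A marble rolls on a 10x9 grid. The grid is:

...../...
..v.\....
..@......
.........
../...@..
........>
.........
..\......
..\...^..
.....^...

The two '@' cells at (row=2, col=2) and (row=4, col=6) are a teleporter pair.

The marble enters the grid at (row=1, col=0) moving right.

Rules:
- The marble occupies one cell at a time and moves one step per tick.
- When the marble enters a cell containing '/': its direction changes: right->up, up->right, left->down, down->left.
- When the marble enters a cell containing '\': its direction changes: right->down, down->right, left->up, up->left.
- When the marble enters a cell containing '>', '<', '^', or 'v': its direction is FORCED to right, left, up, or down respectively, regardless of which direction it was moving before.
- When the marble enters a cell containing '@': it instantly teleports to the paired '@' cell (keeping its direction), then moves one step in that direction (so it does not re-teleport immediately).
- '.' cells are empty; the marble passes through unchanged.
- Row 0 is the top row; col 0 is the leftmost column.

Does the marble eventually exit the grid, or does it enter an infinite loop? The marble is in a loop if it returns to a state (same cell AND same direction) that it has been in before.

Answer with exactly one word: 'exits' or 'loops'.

Step 1: enter (1,0), '.' pass, move right to (1,1)
Step 2: enter (1,1), '.' pass, move right to (1,2)
Step 3: enter (1,2), 'v' forces right->down, move down to (2,2)
Step 4: enter (2,2), '@' teleport (2,2)->(4,6), also enter (4,6), move down to (5,6)
Step 5: enter (5,6), '.' pass, move down to (6,6)
Step 6: enter (6,6), '.' pass, move down to (7,6)
Step 7: enter (7,6), '.' pass, move down to (8,6)
Step 8: enter (8,6), '^' forces down->up, move up to (7,6)
Step 9: enter (7,6), '.' pass, move up to (6,6)
Step 10: enter (6,6), '.' pass, move up to (5,6)
Step 11: enter (5,6), '.' pass, move up to (4,6)
Step 12: enter (4,6), '@' teleport (4,6)->(2,2), also enter (2,2), move up to (1,2)
Step 13: enter (1,2), 'v' forces up->down, move down to (2,2)
Step 14: at (2,2) dir=down — LOOP DETECTED (seen before)

Answer: loops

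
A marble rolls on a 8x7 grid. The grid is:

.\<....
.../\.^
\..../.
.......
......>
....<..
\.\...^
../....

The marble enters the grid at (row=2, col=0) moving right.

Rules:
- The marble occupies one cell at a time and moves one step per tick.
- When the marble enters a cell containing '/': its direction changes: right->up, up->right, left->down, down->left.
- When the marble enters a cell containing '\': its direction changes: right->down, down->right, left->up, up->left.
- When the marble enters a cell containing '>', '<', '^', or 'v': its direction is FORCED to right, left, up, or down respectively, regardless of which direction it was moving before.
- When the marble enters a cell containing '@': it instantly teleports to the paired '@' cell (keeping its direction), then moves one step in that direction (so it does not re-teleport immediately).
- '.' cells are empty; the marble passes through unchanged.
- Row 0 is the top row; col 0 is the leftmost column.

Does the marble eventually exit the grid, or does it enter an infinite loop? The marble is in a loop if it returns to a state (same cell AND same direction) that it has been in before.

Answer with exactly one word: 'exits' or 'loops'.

Step 1: enter (2,0), '\' deflects right->down, move down to (3,0)
Step 2: enter (3,0), '.' pass, move down to (4,0)
Step 3: enter (4,0), '.' pass, move down to (5,0)
Step 4: enter (5,0), '.' pass, move down to (6,0)
Step 5: enter (6,0), '\' deflects down->right, move right to (6,1)
Step 6: enter (6,1), '.' pass, move right to (6,2)
Step 7: enter (6,2), '\' deflects right->down, move down to (7,2)
Step 8: enter (7,2), '/' deflects down->left, move left to (7,1)
Step 9: enter (7,1), '.' pass, move left to (7,0)
Step 10: enter (7,0), '.' pass, move left to (7,-1)
Step 11: at (7,-1) — EXIT via left edge, pos 7

Answer: exits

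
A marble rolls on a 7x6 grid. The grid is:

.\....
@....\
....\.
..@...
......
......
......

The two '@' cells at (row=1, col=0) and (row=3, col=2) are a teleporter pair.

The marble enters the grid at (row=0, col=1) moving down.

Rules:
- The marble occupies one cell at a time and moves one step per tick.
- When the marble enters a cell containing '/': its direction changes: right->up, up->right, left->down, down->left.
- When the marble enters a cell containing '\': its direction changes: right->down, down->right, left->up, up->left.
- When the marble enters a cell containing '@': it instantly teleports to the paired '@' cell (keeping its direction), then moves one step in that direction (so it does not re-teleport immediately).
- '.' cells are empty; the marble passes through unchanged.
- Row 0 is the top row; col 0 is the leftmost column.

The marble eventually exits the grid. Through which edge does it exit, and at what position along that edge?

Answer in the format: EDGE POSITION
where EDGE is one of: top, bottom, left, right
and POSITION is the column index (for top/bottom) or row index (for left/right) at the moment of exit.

Step 1: enter (0,1), '\' deflects down->right, move right to (0,2)
Step 2: enter (0,2), '.' pass, move right to (0,3)
Step 3: enter (0,3), '.' pass, move right to (0,4)
Step 4: enter (0,4), '.' pass, move right to (0,5)
Step 5: enter (0,5), '.' pass, move right to (0,6)
Step 6: at (0,6) — EXIT via right edge, pos 0

Answer: right 0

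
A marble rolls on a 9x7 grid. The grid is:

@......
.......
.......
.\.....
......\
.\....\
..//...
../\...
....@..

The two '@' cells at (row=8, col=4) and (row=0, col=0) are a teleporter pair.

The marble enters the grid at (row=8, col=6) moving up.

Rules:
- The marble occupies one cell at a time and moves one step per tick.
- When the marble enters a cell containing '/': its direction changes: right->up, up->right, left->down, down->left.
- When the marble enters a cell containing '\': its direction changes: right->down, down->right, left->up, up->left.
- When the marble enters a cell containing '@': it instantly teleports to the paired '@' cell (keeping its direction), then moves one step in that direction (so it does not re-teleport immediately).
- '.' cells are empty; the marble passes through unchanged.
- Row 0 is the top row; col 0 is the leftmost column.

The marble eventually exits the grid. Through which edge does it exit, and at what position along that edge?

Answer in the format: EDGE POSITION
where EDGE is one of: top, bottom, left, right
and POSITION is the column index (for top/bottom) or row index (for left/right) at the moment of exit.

Answer: left 3

Derivation:
Step 1: enter (8,6), '.' pass, move up to (7,6)
Step 2: enter (7,6), '.' pass, move up to (6,6)
Step 3: enter (6,6), '.' pass, move up to (5,6)
Step 4: enter (5,6), '\' deflects up->left, move left to (5,5)
Step 5: enter (5,5), '.' pass, move left to (5,4)
Step 6: enter (5,4), '.' pass, move left to (5,3)
Step 7: enter (5,3), '.' pass, move left to (5,2)
Step 8: enter (5,2), '.' pass, move left to (5,1)
Step 9: enter (5,1), '\' deflects left->up, move up to (4,1)
Step 10: enter (4,1), '.' pass, move up to (3,1)
Step 11: enter (3,1), '\' deflects up->left, move left to (3,0)
Step 12: enter (3,0), '.' pass, move left to (3,-1)
Step 13: at (3,-1) — EXIT via left edge, pos 3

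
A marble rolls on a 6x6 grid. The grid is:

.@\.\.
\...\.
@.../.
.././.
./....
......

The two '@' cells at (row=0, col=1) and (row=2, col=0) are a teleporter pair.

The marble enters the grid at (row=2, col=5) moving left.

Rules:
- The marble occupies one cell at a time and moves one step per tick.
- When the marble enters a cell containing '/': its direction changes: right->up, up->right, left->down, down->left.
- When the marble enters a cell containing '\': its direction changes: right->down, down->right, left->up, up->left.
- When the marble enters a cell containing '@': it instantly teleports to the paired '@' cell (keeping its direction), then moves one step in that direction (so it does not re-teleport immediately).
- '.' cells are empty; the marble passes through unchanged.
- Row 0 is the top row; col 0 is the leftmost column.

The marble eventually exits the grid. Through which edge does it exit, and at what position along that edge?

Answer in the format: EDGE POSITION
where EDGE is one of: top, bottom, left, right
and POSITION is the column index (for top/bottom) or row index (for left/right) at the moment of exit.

Answer: bottom 2

Derivation:
Step 1: enter (2,5), '.' pass, move left to (2,4)
Step 2: enter (2,4), '/' deflects left->down, move down to (3,4)
Step 3: enter (3,4), '/' deflects down->left, move left to (3,3)
Step 4: enter (3,3), '.' pass, move left to (3,2)
Step 5: enter (3,2), '/' deflects left->down, move down to (4,2)
Step 6: enter (4,2), '.' pass, move down to (5,2)
Step 7: enter (5,2), '.' pass, move down to (6,2)
Step 8: at (6,2) — EXIT via bottom edge, pos 2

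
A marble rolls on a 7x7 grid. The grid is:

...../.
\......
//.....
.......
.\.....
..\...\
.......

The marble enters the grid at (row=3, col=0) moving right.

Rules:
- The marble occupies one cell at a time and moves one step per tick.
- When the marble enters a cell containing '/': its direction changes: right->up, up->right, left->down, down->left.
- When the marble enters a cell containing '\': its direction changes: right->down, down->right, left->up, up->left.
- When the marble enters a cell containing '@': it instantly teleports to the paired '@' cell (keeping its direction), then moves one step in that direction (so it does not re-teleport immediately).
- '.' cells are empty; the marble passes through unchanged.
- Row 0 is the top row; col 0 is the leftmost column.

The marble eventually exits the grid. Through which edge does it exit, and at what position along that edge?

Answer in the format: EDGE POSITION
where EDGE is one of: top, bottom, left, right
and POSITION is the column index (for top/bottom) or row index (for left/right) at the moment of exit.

Answer: right 3

Derivation:
Step 1: enter (3,0), '.' pass, move right to (3,1)
Step 2: enter (3,1), '.' pass, move right to (3,2)
Step 3: enter (3,2), '.' pass, move right to (3,3)
Step 4: enter (3,3), '.' pass, move right to (3,4)
Step 5: enter (3,4), '.' pass, move right to (3,5)
Step 6: enter (3,5), '.' pass, move right to (3,6)
Step 7: enter (3,6), '.' pass, move right to (3,7)
Step 8: at (3,7) — EXIT via right edge, pos 3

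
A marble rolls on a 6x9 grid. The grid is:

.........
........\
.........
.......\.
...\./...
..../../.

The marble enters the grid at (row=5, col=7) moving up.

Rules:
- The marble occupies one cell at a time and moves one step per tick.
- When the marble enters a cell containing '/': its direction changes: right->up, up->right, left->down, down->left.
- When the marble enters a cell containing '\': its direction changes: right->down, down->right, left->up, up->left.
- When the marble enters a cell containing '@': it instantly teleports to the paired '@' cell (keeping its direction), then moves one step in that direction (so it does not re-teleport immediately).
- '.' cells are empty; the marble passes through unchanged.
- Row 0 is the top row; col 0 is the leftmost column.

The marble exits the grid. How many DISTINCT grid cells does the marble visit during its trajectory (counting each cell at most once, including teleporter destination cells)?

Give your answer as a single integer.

Answer: 2

Derivation:
Step 1: enter (5,7), '/' deflects up->right, move right to (5,8)
Step 2: enter (5,8), '.' pass, move right to (5,9)
Step 3: at (5,9) — EXIT via right edge, pos 5
Distinct cells visited: 2 (path length 2)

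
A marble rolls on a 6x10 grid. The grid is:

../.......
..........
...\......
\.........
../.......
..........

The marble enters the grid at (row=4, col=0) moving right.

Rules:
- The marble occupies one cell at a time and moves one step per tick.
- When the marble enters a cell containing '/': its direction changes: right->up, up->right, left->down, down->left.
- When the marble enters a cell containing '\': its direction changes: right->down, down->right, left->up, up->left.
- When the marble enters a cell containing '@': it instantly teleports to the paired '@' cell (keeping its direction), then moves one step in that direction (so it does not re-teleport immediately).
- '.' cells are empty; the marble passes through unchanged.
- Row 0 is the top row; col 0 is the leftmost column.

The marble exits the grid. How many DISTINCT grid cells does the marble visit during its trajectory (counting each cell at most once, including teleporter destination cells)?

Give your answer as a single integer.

Step 1: enter (4,0), '.' pass, move right to (4,1)
Step 2: enter (4,1), '.' pass, move right to (4,2)
Step 3: enter (4,2), '/' deflects right->up, move up to (3,2)
Step 4: enter (3,2), '.' pass, move up to (2,2)
Step 5: enter (2,2), '.' pass, move up to (1,2)
Step 6: enter (1,2), '.' pass, move up to (0,2)
Step 7: enter (0,2), '/' deflects up->right, move right to (0,3)
Step 8: enter (0,3), '.' pass, move right to (0,4)
Step 9: enter (0,4), '.' pass, move right to (0,5)
Step 10: enter (0,5), '.' pass, move right to (0,6)
Step 11: enter (0,6), '.' pass, move right to (0,7)
Step 12: enter (0,7), '.' pass, move right to (0,8)
Step 13: enter (0,8), '.' pass, move right to (0,9)
Step 14: enter (0,9), '.' pass, move right to (0,10)
Step 15: at (0,10) — EXIT via right edge, pos 0
Distinct cells visited: 14 (path length 14)

Answer: 14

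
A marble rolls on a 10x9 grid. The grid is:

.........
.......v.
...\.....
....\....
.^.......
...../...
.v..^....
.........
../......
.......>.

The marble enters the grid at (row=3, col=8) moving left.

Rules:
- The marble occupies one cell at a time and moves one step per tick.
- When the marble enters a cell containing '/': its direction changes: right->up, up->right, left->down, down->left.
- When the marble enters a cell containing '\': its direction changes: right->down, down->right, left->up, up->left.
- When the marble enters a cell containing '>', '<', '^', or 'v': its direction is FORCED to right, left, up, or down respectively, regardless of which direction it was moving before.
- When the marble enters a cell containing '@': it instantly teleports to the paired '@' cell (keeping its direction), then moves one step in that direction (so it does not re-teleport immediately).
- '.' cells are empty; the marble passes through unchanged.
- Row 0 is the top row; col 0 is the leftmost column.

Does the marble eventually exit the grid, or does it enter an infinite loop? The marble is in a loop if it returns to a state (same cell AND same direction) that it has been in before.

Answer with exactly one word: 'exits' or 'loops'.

Step 1: enter (3,8), '.' pass, move left to (3,7)
Step 2: enter (3,7), '.' pass, move left to (3,6)
Step 3: enter (3,6), '.' pass, move left to (3,5)
Step 4: enter (3,5), '.' pass, move left to (3,4)
Step 5: enter (3,4), '\' deflects left->up, move up to (2,4)
Step 6: enter (2,4), '.' pass, move up to (1,4)
Step 7: enter (1,4), '.' pass, move up to (0,4)
Step 8: enter (0,4), '.' pass, move up to (-1,4)
Step 9: at (-1,4) — EXIT via top edge, pos 4

Answer: exits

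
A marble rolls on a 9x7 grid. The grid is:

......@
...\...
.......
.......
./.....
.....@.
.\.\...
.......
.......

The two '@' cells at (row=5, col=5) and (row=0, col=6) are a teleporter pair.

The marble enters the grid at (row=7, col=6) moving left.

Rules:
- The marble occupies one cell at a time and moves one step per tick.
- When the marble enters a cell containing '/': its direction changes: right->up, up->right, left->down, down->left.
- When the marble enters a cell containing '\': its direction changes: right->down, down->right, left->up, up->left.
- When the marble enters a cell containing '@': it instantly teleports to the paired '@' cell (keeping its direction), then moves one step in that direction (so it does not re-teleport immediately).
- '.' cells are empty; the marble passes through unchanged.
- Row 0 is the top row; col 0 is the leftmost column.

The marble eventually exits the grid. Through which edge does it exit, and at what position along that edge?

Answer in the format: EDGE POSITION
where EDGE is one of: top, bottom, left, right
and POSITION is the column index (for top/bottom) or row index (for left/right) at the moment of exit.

Answer: left 7

Derivation:
Step 1: enter (7,6), '.' pass, move left to (7,5)
Step 2: enter (7,5), '.' pass, move left to (7,4)
Step 3: enter (7,4), '.' pass, move left to (7,3)
Step 4: enter (7,3), '.' pass, move left to (7,2)
Step 5: enter (7,2), '.' pass, move left to (7,1)
Step 6: enter (7,1), '.' pass, move left to (7,0)
Step 7: enter (7,0), '.' pass, move left to (7,-1)
Step 8: at (7,-1) — EXIT via left edge, pos 7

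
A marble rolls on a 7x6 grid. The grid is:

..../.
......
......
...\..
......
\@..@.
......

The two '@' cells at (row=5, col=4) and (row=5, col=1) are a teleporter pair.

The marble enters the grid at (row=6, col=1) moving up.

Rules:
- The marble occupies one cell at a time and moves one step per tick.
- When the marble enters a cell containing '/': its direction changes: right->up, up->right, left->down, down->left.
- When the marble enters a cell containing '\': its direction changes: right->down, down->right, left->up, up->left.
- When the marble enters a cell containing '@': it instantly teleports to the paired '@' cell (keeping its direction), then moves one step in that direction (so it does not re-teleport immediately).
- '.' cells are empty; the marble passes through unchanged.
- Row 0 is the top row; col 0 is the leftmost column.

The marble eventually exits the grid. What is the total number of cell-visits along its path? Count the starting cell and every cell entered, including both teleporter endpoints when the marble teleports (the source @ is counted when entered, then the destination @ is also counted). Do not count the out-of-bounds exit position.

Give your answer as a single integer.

Answer: 9

Derivation:
Step 1: enter (6,1), '.' pass, move up to (5,1)
Step 2: enter (5,1), '@' teleport (5,1)->(5,4), also enter (5,4), move up to (4,4)
Step 3: enter (4,4), '.' pass, move up to (3,4)
Step 4: enter (3,4), '.' pass, move up to (2,4)
Step 5: enter (2,4), '.' pass, move up to (1,4)
Step 6: enter (1,4), '.' pass, move up to (0,4)
Step 7: enter (0,4), '/' deflects up->right, move right to (0,5)
Step 8: enter (0,5), '.' pass, move right to (0,6)
Step 9: at (0,6) — EXIT via right edge, pos 0
Path length (cell visits): 9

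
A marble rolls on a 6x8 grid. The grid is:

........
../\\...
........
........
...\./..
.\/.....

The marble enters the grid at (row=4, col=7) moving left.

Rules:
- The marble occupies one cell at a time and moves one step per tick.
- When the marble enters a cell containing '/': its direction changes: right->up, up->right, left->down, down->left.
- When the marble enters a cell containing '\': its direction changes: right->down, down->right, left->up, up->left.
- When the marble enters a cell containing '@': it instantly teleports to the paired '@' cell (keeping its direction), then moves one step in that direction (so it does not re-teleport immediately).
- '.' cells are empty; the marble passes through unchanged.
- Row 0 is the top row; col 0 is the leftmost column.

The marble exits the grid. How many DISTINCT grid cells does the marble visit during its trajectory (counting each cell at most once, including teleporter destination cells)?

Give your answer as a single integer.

Step 1: enter (4,7), '.' pass, move left to (4,6)
Step 2: enter (4,6), '.' pass, move left to (4,5)
Step 3: enter (4,5), '/' deflects left->down, move down to (5,5)
Step 4: enter (5,5), '.' pass, move down to (6,5)
Step 5: at (6,5) — EXIT via bottom edge, pos 5
Distinct cells visited: 4 (path length 4)

Answer: 4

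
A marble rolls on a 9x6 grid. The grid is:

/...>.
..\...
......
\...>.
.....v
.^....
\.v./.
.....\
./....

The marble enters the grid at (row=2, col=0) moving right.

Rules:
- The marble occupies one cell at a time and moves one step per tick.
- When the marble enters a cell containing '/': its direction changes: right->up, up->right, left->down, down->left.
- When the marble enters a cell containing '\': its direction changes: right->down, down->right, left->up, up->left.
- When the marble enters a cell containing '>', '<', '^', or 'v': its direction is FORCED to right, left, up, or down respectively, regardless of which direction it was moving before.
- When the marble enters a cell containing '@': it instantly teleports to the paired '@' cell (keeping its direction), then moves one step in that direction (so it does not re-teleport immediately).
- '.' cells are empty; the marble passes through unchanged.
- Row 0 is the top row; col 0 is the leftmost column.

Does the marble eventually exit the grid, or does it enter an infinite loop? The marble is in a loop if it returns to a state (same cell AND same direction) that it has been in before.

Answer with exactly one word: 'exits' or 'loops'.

Answer: exits

Derivation:
Step 1: enter (2,0), '.' pass, move right to (2,1)
Step 2: enter (2,1), '.' pass, move right to (2,2)
Step 3: enter (2,2), '.' pass, move right to (2,3)
Step 4: enter (2,3), '.' pass, move right to (2,4)
Step 5: enter (2,4), '.' pass, move right to (2,5)
Step 6: enter (2,5), '.' pass, move right to (2,6)
Step 7: at (2,6) — EXIT via right edge, pos 2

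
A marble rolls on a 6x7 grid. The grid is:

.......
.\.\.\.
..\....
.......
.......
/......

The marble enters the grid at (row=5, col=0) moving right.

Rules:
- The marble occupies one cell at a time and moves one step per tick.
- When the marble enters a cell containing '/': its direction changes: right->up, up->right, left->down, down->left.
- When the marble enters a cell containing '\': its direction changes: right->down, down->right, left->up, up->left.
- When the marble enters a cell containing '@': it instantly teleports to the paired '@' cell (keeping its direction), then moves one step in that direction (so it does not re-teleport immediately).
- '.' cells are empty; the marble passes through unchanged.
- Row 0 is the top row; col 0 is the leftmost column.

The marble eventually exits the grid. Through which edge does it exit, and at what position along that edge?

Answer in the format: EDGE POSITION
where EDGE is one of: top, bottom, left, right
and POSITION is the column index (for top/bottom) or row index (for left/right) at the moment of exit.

Answer: top 0

Derivation:
Step 1: enter (5,0), '/' deflects right->up, move up to (4,0)
Step 2: enter (4,0), '.' pass, move up to (3,0)
Step 3: enter (3,0), '.' pass, move up to (2,0)
Step 4: enter (2,0), '.' pass, move up to (1,0)
Step 5: enter (1,0), '.' pass, move up to (0,0)
Step 6: enter (0,0), '.' pass, move up to (-1,0)
Step 7: at (-1,0) — EXIT via top edge, pos 0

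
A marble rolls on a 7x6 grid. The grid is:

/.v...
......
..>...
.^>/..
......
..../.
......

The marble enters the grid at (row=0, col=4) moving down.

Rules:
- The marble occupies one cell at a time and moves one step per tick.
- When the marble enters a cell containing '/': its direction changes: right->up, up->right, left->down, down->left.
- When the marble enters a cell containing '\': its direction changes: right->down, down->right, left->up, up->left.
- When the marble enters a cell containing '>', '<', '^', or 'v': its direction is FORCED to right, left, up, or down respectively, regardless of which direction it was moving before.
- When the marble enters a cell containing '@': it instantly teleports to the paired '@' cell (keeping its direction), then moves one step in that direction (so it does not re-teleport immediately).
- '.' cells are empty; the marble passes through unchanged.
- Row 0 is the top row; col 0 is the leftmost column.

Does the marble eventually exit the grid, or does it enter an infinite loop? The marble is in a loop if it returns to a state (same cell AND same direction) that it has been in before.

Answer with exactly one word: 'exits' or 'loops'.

Step 1: enter (0,4), '.' pass, move down to (1,4)
Step 2: enter (1,4), '.' pass, move down to (2,4)
Step 3: enter (2,4), '.' pass, move down to (3,4)
Step 4: enter (3,4), '.' pass, move down to (4,4)
Step 5: enter (4,4), '.' pass, move down to (5,4)
Step 6: enter (5,4), '/' deflects down->left, move left to (5,3)
Step 7: enter (5,3), '.' pass, move left to (5,2)
Step 8: enter (5,2), '.' pass, move left to (5,1)
Step 9: enter (5,1), '.' pass, move left to (5,0)
Step 10: enter (5,0), '.' pass, move left to (5,-1)
Step 11: at (5,-1) — EXIT via left edge, pos 5

Answer: exits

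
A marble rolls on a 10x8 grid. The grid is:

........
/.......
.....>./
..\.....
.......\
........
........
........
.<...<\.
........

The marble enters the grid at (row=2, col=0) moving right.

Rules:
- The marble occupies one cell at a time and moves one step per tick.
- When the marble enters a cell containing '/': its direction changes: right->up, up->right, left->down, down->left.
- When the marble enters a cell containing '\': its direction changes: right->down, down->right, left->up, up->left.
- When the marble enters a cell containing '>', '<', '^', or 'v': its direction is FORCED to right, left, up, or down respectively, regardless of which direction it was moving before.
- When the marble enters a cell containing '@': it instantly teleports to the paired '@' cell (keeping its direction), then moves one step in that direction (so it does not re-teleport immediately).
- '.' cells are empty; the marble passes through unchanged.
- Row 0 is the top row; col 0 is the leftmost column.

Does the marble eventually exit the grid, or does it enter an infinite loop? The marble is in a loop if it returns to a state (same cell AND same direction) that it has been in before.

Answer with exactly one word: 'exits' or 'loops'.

Answer: exits

Derivation:
Step 1: enter (2,0), '.' pass, move right to (2,1)
Step 2: enter (2,1), '.' pass, move right to (2,2)
Step 3: enter (2,2), '.' pass, move right to (2,3)
Step 4: enter (2,3), '.' pass, move right to (2,4)
Step 5: enter (2,4), '.' pass, move right to (2,5)
Step 6: enter (2,5), '>' forces right->right, move right to (2,6)
Step 7: enter (2,6), '.' pass, move right to (2,7)
Step 8: enter (2,7), '/' deflects right->up, move up to (1,7)
Step 9: enter (1,7), '.' pass, move up to (0,7)
Step 10: enter (0,7), '.' pass, move up to (-1,7)
Step 11: at (-1,7) — EXIT via top edge, pos 7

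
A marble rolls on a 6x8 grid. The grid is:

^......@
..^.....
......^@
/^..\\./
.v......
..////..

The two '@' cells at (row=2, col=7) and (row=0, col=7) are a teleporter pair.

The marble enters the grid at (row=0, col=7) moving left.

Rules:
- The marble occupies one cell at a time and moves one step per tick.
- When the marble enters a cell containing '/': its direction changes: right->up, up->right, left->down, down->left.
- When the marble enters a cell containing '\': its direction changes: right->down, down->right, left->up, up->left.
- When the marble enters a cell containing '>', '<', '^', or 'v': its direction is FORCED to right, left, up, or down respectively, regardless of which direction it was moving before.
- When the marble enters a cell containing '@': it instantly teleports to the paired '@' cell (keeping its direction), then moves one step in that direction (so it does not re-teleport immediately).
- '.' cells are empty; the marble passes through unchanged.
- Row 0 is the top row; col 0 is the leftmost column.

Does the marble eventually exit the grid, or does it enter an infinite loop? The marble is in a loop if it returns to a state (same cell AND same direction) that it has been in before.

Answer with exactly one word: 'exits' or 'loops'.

Step 1: enter (0,7), '@' teleport (0,7)->(2,7), also enter (2,7), move left to (2,6)
Step 2: enter (2,6), '^' forces left->up, move up to (1,6)
Step 3: enter (1,6), '.' pass, move up to (0,6)
Step 4: enter (0,6), '.' pass, move up to (-1,6)
Step 5: at (-1,6) — EXIT via top edge, pos 6

Answer: exits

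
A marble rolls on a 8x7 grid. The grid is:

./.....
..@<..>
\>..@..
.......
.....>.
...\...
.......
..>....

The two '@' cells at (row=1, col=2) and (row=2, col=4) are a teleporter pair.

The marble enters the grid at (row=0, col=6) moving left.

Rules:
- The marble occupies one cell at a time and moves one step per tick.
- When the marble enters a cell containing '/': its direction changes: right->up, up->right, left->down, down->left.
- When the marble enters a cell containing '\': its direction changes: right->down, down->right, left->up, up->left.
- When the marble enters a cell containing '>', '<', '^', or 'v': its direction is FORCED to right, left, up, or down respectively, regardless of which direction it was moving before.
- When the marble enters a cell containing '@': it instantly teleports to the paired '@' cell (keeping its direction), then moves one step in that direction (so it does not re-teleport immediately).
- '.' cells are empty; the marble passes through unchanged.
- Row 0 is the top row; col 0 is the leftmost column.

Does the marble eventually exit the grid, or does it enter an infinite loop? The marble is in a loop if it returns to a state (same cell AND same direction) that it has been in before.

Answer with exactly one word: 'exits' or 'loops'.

Step 1: enter (0,6), '.' pass, move left to (0,5)
Step 2: enter (0,5), '.' pass, move left to (0,4)
Step 3: enter (0,4), '.' pass, move left to (0,3)
Step 4: enter (0,3), '.' pass, move left to (0,2)
Step 5: enter (0,2), '.' pass, move left to (0,1)
Step 6: enter (0,1), '/' deflects left->down, move down to (1,1)
Step 7: enter (1,1), '.' pass, move down to (2,1)
Step 8: enter (2,1), '>' forces down->right, move right to (2,2)
Step 9: enter (2,2), '.' pass, move right to (2,3)
Step 10: enter (2,3), '.' pass, move right to (2,4)
Step 11: enter (2,4), '@' teleport (2,4)->(1,2), also enter (1,2), move right to (1,3)
Step 12: enter (1,3), '<' forces right->left, move left to (1,2)
Step 13: enter (1,2), '@' teleport (1,2)->(2,4), also enter (2,4), move left to (2,3)
Step 14: enter (2,3), '.' pass, move left to (2,2)
Step 15: enter (2,2), '.' pass, move left to (2,1)
Step 16: enter (2,1), '>' forces left->right, move right to (2,2)
Step 17: at (2,2) dir=right — LOOP DETECTED (seen before)

Answer: loops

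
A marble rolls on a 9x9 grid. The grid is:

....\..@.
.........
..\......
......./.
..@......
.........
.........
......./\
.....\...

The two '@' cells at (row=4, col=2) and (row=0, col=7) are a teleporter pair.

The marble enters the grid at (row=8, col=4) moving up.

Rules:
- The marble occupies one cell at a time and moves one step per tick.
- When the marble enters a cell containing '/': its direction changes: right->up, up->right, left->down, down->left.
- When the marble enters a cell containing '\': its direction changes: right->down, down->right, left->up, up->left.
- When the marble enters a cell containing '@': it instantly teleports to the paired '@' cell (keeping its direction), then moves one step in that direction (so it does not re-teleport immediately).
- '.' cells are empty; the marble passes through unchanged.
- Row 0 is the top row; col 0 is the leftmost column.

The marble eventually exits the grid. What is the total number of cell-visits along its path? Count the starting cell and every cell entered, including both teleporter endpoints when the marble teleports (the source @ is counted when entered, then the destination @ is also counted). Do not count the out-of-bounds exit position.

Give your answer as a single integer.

Step 1: enter (8,4), '.' pass, move up to (7,4)
Step 2: enter (7,4), '.' pass, move up to (6,4)
Step 3: enter (6,4), '.' pass, move up to (5,4)
Step 4: enter (5,4), '.' pass, move up to (4,4)
Step 5: enter (4,4), '.' pass, move up to (3,4)
Step 6: enter (3,4), '.' pass, move up to (2,4)
Step 7: enter (2,4), '.' pass, move up to (1,4)
Step 8: enter (1,4), '.' pass, move up to (0,4)
Step 9: enter (0,4), '\' deflects up->left, move left to (0,3)
Step 10: enter (0,3), '.' pass, move left to (0,2)
Step 11: enter (0,2), '.' pass, move left to (0,1)
Step 12: enter (0,1), '.' pass, move left to (0,0)
Step 13: enter (0,0), '.' pass, move left to (0,-1)
Step 14: at (0,-1) — EXIT via left edge, pos 0
Path length (cell visits): 13

Answer: 13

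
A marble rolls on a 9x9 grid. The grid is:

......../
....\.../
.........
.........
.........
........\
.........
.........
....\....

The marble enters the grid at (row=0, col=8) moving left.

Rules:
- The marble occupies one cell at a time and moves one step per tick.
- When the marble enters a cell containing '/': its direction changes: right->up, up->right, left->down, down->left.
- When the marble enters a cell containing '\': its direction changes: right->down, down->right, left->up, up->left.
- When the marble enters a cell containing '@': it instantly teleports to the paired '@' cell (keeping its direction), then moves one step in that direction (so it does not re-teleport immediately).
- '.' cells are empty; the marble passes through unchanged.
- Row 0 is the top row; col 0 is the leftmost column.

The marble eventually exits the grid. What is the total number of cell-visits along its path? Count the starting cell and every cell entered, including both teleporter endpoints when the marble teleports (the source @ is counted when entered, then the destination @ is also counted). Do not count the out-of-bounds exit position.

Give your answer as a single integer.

Step 1: enter (0,8), '/' deflects left->down, move down to (1,8)
Step 2: enter (1,8), '/' deflects down->left, move left to (1,7)
Step 3: enter (1,7), '.' pass, move left to (1,6)
Step 4: enter (1,6), '.' pass, move left to (1,5)
Step 5: enter (1,5), '.' pass, move left to (1,4)
Step 6: enter (1,4), '\' deflects left->up, move up to (0,4)
Step 7: enter (0,4), '.' pass, move up to (-1,4)
Step 8: at (-1,4) — EXIT via top edge, pos 4
Path length (cell visits): 7

Answer: 7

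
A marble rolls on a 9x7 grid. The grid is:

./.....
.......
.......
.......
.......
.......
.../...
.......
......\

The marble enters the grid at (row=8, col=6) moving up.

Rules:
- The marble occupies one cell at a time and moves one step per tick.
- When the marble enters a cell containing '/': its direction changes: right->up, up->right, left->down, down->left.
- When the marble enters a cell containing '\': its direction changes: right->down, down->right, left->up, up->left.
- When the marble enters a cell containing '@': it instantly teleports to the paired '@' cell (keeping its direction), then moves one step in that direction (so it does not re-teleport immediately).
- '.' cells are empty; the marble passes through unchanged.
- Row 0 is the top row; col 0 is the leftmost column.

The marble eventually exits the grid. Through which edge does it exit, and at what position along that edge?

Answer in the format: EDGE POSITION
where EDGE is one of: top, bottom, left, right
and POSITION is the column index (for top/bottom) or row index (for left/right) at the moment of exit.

Answer: left 8

Derivation:
Step 1: enter (8,6), '\' deflects up->left, move left to (8,5)
Step 2: enter (8,5), '.' pass, move left to (8,4)
Step 3: enter (8,4), '.' pass, move left to (8,3)
Step 4: enter (8,3), '.' pass, move left to (8,2)
Step 5: enter (8,2), '.' pass, move left to (8,1)
Step 6: enter (8,1), '.' pass, move left to (8,0)
Step 7: enter (8,0), '.' pass, move left to (8,-1)
Step 8: at (8,-1) — EXIT via left edge, pos 8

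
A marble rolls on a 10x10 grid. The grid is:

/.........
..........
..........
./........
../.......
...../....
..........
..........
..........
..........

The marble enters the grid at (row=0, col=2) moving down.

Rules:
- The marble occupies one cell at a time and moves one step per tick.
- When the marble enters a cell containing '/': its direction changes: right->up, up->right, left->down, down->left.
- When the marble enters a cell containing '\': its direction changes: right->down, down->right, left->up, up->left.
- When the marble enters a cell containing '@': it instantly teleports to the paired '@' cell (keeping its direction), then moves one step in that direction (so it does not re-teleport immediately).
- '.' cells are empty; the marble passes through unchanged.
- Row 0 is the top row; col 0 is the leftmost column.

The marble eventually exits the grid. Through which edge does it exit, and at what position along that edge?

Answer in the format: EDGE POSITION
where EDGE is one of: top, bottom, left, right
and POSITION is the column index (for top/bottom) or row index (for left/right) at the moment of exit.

Step 1: enter (0,2), '.' pass, move down to (1,2)
Step 2: enter (1,2), '.' pass, move down to (2,2)
Step 3: enter (2,2), '.' pass, move down to (3,2)
Step 4: enter (3,2), '.' pass, move down to (4,2)
Step 5: enter (4,2), '/' deflects down->left, move left to (4,1)
Step 6: enter (4,1), '.' pass, move left to (4,0)
Step 7: enter (4,0), '.' pass, move left to (4,-1)
Step 8: at (4,-1) — EXIT via left edge, pos 4

Answer: left 4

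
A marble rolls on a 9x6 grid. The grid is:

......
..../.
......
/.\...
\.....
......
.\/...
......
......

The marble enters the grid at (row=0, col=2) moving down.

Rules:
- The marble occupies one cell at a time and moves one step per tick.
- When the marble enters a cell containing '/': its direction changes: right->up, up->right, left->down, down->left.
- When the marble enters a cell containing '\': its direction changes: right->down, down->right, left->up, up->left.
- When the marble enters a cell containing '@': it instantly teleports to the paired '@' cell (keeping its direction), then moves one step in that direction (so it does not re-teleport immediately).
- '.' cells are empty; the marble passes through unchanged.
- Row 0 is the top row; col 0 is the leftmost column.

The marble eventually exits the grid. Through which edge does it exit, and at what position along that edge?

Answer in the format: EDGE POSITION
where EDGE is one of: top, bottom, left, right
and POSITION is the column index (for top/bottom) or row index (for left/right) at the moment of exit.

Answer: right 3

Derivation:
Step 1: enter (0,2), '.' pass, move down to (1,2)
Step 2: enter (1,2), '.' pass, move down to (2,2)
Step 3: enter (2,2), '.' pass, move down to (3,2)
Step 4: enter (3,2), '\' deflects down->right, move right to (3,3)
Step 5: enter (3,3), '.' pass, move right to (3,4)
Step 6: enter (3,4), '.' pass, move right to (3,5)
Step 7: enter (3,5), '.' pass, move right to (3,6)
Step 8: at (3,6) — EXIT via right edge, pos 3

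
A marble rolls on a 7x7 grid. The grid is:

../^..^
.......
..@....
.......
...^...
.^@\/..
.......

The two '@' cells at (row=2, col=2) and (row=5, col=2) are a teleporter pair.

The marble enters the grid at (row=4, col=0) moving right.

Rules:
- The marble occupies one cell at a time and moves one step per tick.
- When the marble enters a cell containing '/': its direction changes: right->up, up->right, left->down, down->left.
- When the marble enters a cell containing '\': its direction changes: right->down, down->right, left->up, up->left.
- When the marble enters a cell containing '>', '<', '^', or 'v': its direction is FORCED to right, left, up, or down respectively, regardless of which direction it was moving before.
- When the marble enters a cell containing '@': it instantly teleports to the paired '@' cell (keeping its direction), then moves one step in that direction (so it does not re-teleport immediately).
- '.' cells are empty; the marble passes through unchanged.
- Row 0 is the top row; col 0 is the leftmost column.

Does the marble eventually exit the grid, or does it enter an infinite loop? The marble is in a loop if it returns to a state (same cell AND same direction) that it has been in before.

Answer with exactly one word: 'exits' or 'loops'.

Step 1: enter (4,0), '.' pass, move right to (4,1)
Step 2: enter (4,1), '.' pass, move right to (4,2)
Step 3: enter (4,2), '.' pass, move right to (4,3)
Step 4: enter (4,3), '^' forces right->up, move up to (3,3)
Step 5: enter (3,3), '.' pass, move up to (2,3)
Step 6: enter (2,3), '.' pass, move up to (1,3)
Step 7: enter (1,3), '.' pass, move up to (0,3)
Step 8: enter (0,3), '^' forces up->up, move up to (-1,3)
Step 9: at (-1,3) — EXIT via top edge, pos 3

Answer: exits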